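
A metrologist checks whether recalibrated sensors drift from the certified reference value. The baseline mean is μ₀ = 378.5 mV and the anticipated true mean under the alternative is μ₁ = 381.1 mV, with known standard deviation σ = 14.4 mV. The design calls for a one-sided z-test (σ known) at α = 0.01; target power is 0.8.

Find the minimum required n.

n = 308

Standardized effect: d = |μ₁ − μ₀| / σ = |381.1 − 378.5| / 14.4 = 0.1806
For power 0.8 need Φ(δ − z_{0.01}) = 0.8, so δ = z_{0.01} + z_{0.20} = 2.326 + 0.842 = 3.168.
δ = d·√n ⇒ n = (δ/d)² = (3.168 / 0.1806)² = 307.85.
Round up to the next whole unit.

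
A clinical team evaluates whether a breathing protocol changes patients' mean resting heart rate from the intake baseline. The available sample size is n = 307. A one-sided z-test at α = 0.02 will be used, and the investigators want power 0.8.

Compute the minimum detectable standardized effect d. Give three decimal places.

Required noncentrality: δ = z_{0.02} + z_{0.20} = 2.054 + 0.842 = 2.895.
δ = d·√n ⇒ d = δ/√n = 2.895/√307 = 0.1652.

d ≈ 0.165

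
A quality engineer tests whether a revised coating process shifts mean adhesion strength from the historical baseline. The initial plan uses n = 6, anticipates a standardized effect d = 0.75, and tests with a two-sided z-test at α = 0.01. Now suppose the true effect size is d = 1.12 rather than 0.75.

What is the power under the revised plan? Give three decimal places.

With d = 1.12: δ = d·√n = 1.12 × √6 = 2.7434. Critical value z_{0.005} = 2.576.
Revised power = Φ(δ − 2.576) + Φ(−δ − 2.576) = Φ(0.168) + Φ(-5.319) = 0.5666 + 0.0000 = 0.5666.

Power ≈ 0.567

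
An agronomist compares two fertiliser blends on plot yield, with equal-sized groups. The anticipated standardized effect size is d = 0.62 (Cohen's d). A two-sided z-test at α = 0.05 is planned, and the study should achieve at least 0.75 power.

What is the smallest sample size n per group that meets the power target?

Set Φ(δ − 1.960) = 0.75; then δ − 1.960 = Φ⁻¹(0.75) = 0.674, giving δ = 2.634.
(Ignoring the negligible lower-tail rejection probability gives the usual closed-form inversion.)
δ = d·√(n/2) ⇒ n = 2(δ/d)² = 2 × (2.634 / 0.62)² = 36.11.
Rounding up, n = 37 per group.

n = 37 per group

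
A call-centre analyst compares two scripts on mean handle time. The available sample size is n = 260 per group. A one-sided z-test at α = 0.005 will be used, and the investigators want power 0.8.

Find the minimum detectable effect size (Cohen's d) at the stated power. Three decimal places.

d ≈ 0.300

Required noncentrality: δ = z_{0.005} + z_{0.20} = 2.576 + 0.842 = 3.417.
δ = d·√(n/2) ⇒ d = δ/√(n/2) = 3.417/√(260/2) = 0.2997.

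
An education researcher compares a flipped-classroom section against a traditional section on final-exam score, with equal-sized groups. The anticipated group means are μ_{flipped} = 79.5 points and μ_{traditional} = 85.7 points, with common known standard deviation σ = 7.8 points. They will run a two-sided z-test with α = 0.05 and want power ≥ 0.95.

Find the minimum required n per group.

Standardized effect: d = |μ_{flipped} − μ_{traditional}| / σ = |79.5 − 85.7| / 7.8 = 0.7949
Set Φ(δ − 1.960) = 0.95; then δ − 1.960 = Φ⁻¹(0.95) = 1.645, giving δ = 3.605.
(Ignoring the negligible lower-tail rejection probability gives the usual closed-form inversion.)
δ = d·√(n/2) ⇒ n = 2(δ/d)² = 2 × (3.605 / 0.7949)² = 41.13.
Rounding up, n = 42 per group.

n = 42 per group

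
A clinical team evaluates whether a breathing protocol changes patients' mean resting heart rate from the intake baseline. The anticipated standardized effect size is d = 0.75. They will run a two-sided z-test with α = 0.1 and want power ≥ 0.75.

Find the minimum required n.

For power 0.75 need Φ(δ − z_{0.05}) = 0.75, so δ = z_{0.05} + z_{0.25} = 1.645 + 0.674 = 2.319.
(For δ > 0 the lower-tail rejection region contributes negligibly to power, so the one-term inversion is standard.)
δ = d·√n ⇒ n = (δ/d)² = (2.319 / 0.75)² = 9.56.
Rounding up, n = 10.

n = 10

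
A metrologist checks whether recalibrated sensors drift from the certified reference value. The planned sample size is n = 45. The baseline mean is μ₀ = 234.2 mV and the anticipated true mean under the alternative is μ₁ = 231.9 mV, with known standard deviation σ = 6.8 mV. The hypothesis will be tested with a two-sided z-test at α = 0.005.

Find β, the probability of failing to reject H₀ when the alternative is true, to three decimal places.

β ≈ 0.705

Standardized effect: d = |μ₁ − μ₀| / σ = |231.9 − 234.2| / 6.8 = 0.3382
Noncentrality parameter: δ = d·√n = 0.3382 × √45 = 2.2690
Critical value for a two-sided test at α = 0.005: z_{α/2} = 2.807.
Power = Φ(δ − 2.807) + Φ(−δ − 2.807) = Φ(-0.538) + Φ(-5.076) = 0.2953 + 0.0000 = 0.2953.
Type II error: β = 1 − power = 1 − 0.2953 = 0.7047.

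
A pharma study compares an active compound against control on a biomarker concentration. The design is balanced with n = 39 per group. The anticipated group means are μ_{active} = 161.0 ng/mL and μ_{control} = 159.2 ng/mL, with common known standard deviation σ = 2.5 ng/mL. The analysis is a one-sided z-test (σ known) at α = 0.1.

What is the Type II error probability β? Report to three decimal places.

β ≈ 0.029

Standardized effect: d = |μ_{active} − μ_{control}| / σ = |161.0 − 159.2| / 2.5 = 0.7200
Noncentrality parameter: δ = d·√(n/2) = 0.7200 × √(39/2) = 3.1794
One-sided α = 0.1 → critical value z_{0.1} = 1.282.
Power = Φ(δ − 1.282) = Φ(1.898) = 0.9711.
Type II error: β = 1 − power = 1 − 0.9711 = 0.0289.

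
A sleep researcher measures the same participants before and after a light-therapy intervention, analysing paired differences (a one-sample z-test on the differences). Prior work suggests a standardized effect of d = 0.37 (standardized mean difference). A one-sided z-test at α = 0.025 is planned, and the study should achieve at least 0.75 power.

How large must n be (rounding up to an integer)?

n = 51

For power 0.75 need Φ(δ − z_{0.025}) = 0.75, so δ = z_{0.025} + z_{0.25} = 1.960 + 0.674 = 2.634.
δ = d·√n ⇒ n = (δ/d)² = (2.634 / 0.37)² = 50.70.
Round up to the next whole unit.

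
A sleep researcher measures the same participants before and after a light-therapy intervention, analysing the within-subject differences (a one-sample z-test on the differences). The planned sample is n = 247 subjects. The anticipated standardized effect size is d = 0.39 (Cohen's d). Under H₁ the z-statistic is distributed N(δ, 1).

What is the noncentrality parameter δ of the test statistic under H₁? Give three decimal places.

δ ≈ 6.129

The noncentrality parameter scales effect size by the design's sample-size factor: δ = d·√n = 0.39 × √247 = 6.1293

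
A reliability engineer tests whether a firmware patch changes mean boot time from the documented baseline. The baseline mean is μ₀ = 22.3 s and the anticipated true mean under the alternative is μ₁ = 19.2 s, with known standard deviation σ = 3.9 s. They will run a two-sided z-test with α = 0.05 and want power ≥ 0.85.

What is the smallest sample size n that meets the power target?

n = 15

Standardized effect: d = |μ₁ − μ₀| / σ = |19.2 − 22.3| / 3.9 = 0.7949
Set Φ(δ − 1.960) = 0.85; then δ − 1.960 = Φ⁻¹(0.85) = 1.036, giving δ = 2.996.
(Ignoring the negligible lower-tail rejection probability gives the usual closed-form inversion.)
δ = d·√n ⇒ n = (δ/d)² = (2.996 / 0.7949)² = 14.21.
Round up to the next whole unit.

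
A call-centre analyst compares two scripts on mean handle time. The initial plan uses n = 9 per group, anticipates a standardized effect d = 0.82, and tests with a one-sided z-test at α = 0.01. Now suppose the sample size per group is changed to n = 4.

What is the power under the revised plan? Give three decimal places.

With n = 4 per group: δ = d·√(n/2) = 0.82 × √(4/2) = 1.1597. Critical value z_{0.01} = 2.326.
Revised power = Φ(δ − 2.326) = Φ(-1.167) = 0.1217.

Power ≈ 0.122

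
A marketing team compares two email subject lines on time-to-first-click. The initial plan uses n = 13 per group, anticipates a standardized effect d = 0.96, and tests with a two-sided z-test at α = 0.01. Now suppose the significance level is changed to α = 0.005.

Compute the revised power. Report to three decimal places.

δ = d·√(n/2) = 0.96 × √(13/2) = 2.4475 (unchanged). New critical value: z_{0.0025} = 2.807.
Revised power = Φ(δ − 2.807) + Φ(−δ − 2.807) = Φ(-0.360) + Φ(-5.255) = 0.3596 + 0.0000 = 0.3596.

Power ≈ 0.360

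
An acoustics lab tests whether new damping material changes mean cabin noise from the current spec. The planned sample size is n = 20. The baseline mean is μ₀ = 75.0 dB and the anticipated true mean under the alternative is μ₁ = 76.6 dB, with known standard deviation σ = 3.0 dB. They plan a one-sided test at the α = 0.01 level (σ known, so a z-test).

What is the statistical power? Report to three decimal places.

Power ≈ 0.523

Standardized effect: d = |μ₁ − μ₀| / σ = |76.6 − 75.0| / 3.0 = 0.5333
Noncentrality parameter: δ = d·√n = 0.5333 × √20 = 2.3851
Critical value for a one-sided test at α = 0.01: z_α = 2.326.
Power = Φ(δ − 2.326) = Φ(0.059) = 0.5234.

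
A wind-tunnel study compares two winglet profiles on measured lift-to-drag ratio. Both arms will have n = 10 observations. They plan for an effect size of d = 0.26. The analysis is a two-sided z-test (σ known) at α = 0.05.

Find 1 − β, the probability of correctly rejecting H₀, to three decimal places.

Power ≈ 0.090

Noncentrality parameter: λ = d·√(n/2) = 0.26 × √(10/2) = 0.5814
Critical value for a two-sided test at α = 0.05: z_{α/2} = 1.960.
Power = Φ(λ − 1.960) + Φ(−λ − 1.960) = Φ(-1.379) + Φ(-2.541) = 0.0840 + 0.0055 = 0.0895.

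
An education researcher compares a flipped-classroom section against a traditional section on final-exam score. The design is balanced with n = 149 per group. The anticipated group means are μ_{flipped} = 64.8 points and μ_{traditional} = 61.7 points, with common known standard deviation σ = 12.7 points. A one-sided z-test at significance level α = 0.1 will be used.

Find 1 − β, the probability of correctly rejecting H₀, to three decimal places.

Standardized effect: d = |μ_{flipped} − μ_{traditional}| / σ = |64.8 − 61.7| / 12.7 = 0.2441
Noncentrality parameter: δ = d·√(n/2) = 0.2441 × √(149/2) = 2.1069
One-sided α = 0.1 → critical value z_{0.1} = 1.282.
Power = Φ(δ − 1.282) = Φ(0.825) = 0.7954.

Power ≈ 0.795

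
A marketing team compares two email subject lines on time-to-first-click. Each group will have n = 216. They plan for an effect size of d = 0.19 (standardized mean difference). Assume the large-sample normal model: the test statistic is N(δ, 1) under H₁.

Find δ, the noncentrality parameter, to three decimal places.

The noncentrality parameter scales effect size by the design's sample-size factor: δ = d·√(n/2) = 0.19 × √(216/2) = 1.9745

δ ≈ 1.975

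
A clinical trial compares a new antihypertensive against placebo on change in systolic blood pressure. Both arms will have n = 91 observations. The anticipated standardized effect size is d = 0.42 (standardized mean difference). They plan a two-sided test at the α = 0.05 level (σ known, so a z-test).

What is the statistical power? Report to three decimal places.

Power ≈ 0.809

Noncentrality parameter: δ = d·√(n/2) = 0.42 × √(91/2) = 2.8331
Two-sided α = 0.05 → critical value z_{0.025} = 1.960.
Power = Φ(δ − 1.960) + Φ(−δ − 1.960) = Φ(0.873) + Φ(-4.793) = 0.8087 + 0.0000 = 0.8087.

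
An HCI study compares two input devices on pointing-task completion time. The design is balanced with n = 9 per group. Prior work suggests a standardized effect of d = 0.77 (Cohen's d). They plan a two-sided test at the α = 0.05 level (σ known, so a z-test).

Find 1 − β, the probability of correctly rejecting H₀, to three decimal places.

Noncentrality parameter: δ = d·√(n/2) = 0.77 × √(9/2) = 1.6334
Two-sided α = 0.05 → critical value z_{0.025} = 1.960.
Power = Φ(δ − 1.960) + Φ(−δ − 1.960) = Φ(-0.327) + Φ(-3.593) = 0.3720 + 0.0002 = 0.3722.

Power ≈ 0.372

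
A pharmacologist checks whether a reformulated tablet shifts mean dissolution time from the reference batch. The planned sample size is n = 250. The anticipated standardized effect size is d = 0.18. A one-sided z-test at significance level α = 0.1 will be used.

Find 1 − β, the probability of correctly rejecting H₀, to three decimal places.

Power ≈ 0.941

Noncentrality parameter: δ = d·√n = 0.18 × √250 = 2.8460
One-sided α = 0.1 → critical value z_{0.1} = 1.282.
Power = P(Z > 1.282 − δ) = Φ(1.564) = 0.9411.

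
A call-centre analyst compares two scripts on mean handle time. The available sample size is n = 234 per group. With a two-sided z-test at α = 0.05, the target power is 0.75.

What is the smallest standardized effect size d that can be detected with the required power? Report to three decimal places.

Required noncentrality: δ = z_{0.025} + z_{0.25} = 1.960 + 0.674 = 2.634.
(Lower-tail contribution to power is negligible for δ > 0.)
δ = d·√(n/2) ⇒ d = δ/√(n/2) = 2.634/√(234/2) = 0.2436.

d ≈ 0.244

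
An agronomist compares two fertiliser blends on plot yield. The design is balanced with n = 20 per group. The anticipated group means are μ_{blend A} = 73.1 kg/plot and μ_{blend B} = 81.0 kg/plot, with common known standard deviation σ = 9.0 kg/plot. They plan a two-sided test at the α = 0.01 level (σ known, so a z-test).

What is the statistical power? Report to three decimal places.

Standardized effect: d = |μ_{blend A} − μ_{blend B}| / σ = |73.1 − 81.0| / 9.0 = 0.8778
Noncentrality parameter: δ = d·√(n/2) = 0.8778 × √(20/2) = 2.7758
Critical value for a two-sided test at α = 0.01: z_{α/2} = 2.576.
Power = Φ(δ − 2.576) + Φ(−δ − 2.576) = Φ(0.200) + Φ(-5.352) = 0.5792 + 0.0000 = 0.5792.

Power ≈ 0.579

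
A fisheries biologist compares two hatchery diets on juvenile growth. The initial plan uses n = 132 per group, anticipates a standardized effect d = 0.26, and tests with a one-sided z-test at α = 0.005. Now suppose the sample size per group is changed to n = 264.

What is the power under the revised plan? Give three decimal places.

Power ≈ 0.660

With n = 264 per group: δ = d·√(n/2) = 0.26 × √(264/2) = 2.9872. Critical value z_{0.005} = 2.576.
Revised power = Φ(δ − 2.576) = Φ(0.411) = 0.6596.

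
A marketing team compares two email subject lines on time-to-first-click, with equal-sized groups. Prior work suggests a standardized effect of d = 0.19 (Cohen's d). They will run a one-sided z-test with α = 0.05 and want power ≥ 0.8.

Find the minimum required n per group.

n = 343 per group

For power 0.8 need Φ(δ − z_{0.05}) = 0.8, so δ = z_{0.05} + z_{0.20} = 1.645 + 0.842 = 2.486.
δ = d·√(n/2) ⇒ n = 2(δ/d)² = 2 × (2.486 / 0.19)² = 342.52.
Round up to the next whole unit.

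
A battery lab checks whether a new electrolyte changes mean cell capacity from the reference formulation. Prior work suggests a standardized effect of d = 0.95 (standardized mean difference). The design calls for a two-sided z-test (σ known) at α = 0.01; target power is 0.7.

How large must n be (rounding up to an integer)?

n = 11

For power 0.7 need Φ(δ − z_{0.005}) = 0.7, so δ = z_{0.005} + z_{0.30} = 2.576 + 0.524 = 3.100.
(The Φ(−δ − z_{α/2}) term is vanishingly small for δ > 0 and is dropped in the standard sample-size formula.)
δ = d·√n ⇒ n = (δ/d)² = (3.100 / 0.95)² = 10.65.
Rounding up, n = 11.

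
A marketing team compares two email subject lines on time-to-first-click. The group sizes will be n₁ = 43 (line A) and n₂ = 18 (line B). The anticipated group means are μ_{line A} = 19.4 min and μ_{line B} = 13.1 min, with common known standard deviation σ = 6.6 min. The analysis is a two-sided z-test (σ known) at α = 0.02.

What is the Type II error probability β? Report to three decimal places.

β ≈ 0.141

Standardized effect: d = |μ_{line A} − μ_{line B}| / σ = |19.4 − 13.1| / 6.6 = 0.9545
Noncentrality parameter: δ = d / √(1/n₁ + 1/n₂) = 0.9545 / √(1/43 + 1/18) = 3.4002
Critical value for a two-sided test at α = 0.02: z_{α/2} = 2.326.
Power = Φ(δ − 2.326) + Φ(−δ − 2.326) = Φ(1.074) + Φ(-5.727) = 0.8586 + 0.0000 = 0.8586.
Type II error: β = 1 − power = 1 − 0.8586 = 0.1414.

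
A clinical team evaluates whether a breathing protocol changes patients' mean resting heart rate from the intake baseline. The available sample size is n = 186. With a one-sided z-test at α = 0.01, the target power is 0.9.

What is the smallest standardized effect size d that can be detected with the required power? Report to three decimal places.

Need Φ(δ − 2.326) = 0.9, so δ = 2.326 + 1.282 = 3.608.
δ = d·√n ⇒ d = δ/√n = 3.608/√186 = 0.2645.

d ≈ 0.265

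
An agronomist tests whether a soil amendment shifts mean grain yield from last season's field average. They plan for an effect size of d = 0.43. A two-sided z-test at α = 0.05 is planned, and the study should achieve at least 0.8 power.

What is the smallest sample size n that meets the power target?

Set Φ(δ − 1.960) = 0.8; then δ − 1.960 = Φ⁻¹(0.8) = 0.842, giving δ = 2.802.
(The Φ(−δ − z_{α/2}) term is vanishingly small for δ > 0 and is dropped in the standard sample-size formula.)
δ = d·√n ⇒ n = (δ/d)² = (2.802 / 0.43)² = 42.45.
Rounding up, n = 43.

n = 43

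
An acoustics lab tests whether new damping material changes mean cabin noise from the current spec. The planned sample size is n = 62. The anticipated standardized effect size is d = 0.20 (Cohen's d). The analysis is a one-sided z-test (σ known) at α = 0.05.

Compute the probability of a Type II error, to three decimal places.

Noncentrality parameter: δ = d·√n = 0.20 × √62 = 1.5748
One-sided α = 0.05 → critical value z_{0.05} = 1.645.
Power = Φ(δ − 1.645) = Φ(-0.070) = 0.4721.
Type II error: β = 1 − power = 1 − 0.4721 = 0.5279.

β ≈ 0.528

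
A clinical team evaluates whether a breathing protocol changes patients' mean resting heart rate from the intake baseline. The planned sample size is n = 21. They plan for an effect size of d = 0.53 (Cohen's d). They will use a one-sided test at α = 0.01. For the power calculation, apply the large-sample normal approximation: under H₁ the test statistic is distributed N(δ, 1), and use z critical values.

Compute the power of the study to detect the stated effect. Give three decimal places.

Power ≈ 0.541

Noncentrality parameter: δ = d·√n = 0.53 × √21 = 2.4288
One-sided α = 0.01 → critical value z_{0.01} = 2.326.
Power = Φ(δ − 2.326) = Φ(0.102) = 0.5408.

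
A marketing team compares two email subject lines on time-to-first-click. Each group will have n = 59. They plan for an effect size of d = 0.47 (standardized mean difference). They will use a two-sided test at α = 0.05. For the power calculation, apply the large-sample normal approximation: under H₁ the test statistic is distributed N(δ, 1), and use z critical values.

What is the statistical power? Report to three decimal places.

Noncentrality parameter: δ = d·√(n/2) = 0.47 × √(59/2) = 2.5528
Critical value for a two-sided test at α = 0.05: z_{α/2} = 1.960.
Power = Φ(δ − 1.960) + Φ(−δ − 1.960) = Φ(0.593) + Φ(-4.513) = 0.7233 + 0.0000 = 0.7233.

Power ≈ 0.723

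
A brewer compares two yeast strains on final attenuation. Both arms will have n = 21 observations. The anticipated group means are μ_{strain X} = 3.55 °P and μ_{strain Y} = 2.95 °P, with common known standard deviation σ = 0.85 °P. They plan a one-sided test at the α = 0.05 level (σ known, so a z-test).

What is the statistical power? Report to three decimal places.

Standardized effect: d = |μ_{strain X} − μ_{strain Y}| / σ = |3.55 − 2.95| / 0.85 = 0.7059
Noncentrality parameter: δ = d·√(n/2) = 0.7059 × √(21/2) = 2.2873
One-sided α = 0.05 → critical value z_{0.05} = 1.645.
Power = P(Z > 1.645 − δ) = Φ(0.642) = 0.7397.

Power ≈ 0.740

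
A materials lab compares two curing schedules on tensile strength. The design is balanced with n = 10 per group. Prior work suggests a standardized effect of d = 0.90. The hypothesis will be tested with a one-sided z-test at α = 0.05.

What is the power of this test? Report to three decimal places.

Power ≈ 0.643

Noncentrality parameter: δ = d·√(n/2) = 0.90 × √(10/2) = 2.0125
One-sided α = 0.05 → critical value z_{0.05} = 1.645.
Power = Φ(δ − 1.645) = Φ(0.368) = 0.6434.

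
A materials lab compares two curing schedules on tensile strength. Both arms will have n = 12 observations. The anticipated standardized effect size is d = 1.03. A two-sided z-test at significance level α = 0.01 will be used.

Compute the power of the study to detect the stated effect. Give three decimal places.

Noncentrality parameter: δ = d·√(n/2) = 1.03 × √(12/2) = 2.5230
Critical value for a two-sided test at α = 0.01: z_{α/2} = 2.576.
Power = Φ(δ − 2.576) + Φ(−δ − 2.576) = Φ(-0.053) + Φ(-5.099) = 0.4789 + 0.0000 = 0.4789.

Power ≈ 0.479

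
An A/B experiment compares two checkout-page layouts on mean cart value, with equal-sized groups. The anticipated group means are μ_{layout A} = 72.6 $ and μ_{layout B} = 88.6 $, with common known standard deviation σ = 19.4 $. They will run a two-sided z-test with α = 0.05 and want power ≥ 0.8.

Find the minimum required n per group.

n = 24 per group

Standardized effect: d = |μ_{layout A} − μ_{layout B}| / σ = |72.6 − 88.6| / 19.4 = 0.8247
For power 0.8 need Φ(δ − z_{0.025}) = 0.8, so δ = z_{0.025} + z_{0.20} = 1.960 + 0.842 = 2.802.
(The Φ(−δ − z_{α/2}) term is vanishingly small for δ > 0 and is dropped in the standard sample-size formula.)
δ = d·√(n/2) ⇒ n = 2(δ/d)² = 2 × (2.802 / 0.8247)² = 23.08.
Round up to the next whole unit.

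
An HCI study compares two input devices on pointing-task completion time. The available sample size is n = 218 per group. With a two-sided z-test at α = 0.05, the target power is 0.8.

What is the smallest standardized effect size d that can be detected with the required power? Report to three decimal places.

Required noncentrality: δ = z_{0.025} + z_{0.20} = 1.960 + 0.842 = 2.802.
(Lower-tail contribution to power is negligible for δ > 0.)
δ = d·√(n/2) ⇒ d = δ/√(n/2) = 2.802/√(218/2) = 0.2683.

d ≈ 0.268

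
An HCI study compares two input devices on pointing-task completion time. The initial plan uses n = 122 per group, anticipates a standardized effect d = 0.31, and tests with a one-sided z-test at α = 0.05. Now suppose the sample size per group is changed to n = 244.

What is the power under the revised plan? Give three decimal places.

Power ≈ 0.962

With n = 244 per group: δ = d·√(n/2) = 0.31 × √(244/2) = 3.4241. Critical value z_{0.05} = 1.645.
Revised power = P(Z > 1.645 − δ) = Φ(1.779) = 0.9624.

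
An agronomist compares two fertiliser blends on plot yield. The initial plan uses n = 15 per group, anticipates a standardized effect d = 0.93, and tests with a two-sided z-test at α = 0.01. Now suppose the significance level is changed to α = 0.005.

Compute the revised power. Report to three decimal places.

Power ≈ 0.397

δ = d·√(n/2) = 0.93 × √(15/2) = 2.5469 (unchanged). New critical value: z_{0.0025} = 2.807.
Revised power = Φ(δ − 2.807) + Φ(−δ − 2.807) = Φ(-0.260) + Φ(-5.354) = 0.3974 + 0.0000 = 0.3974.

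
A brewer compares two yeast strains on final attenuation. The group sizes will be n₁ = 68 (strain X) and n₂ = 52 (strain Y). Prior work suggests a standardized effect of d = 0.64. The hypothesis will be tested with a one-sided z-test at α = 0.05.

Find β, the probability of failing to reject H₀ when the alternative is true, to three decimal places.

Noncentrality parameter: δ = d / √(1/n₁ + 1/n₂) = 0.64 / √(1/68 + 1/52) = 3.4741
Critical value for a one-sided test at α = 0.05: z_α = 1.645.
Power = P(Z > 1.645 − δ) = Φ(1.829) = 0.9663.
Type II error: β = 1 − power = 1 − 0.9663 = 0.0337.

β ≈ 0.034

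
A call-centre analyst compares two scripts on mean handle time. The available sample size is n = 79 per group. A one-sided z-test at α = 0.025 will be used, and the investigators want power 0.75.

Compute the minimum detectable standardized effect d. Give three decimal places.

Required noncentrality: δ = z_{0.025} + z_{0.25} = 1.960 + 0.674 = 2.634.
δ = d·√(n/2) ⇒ d = δ/√(n/2) = 2.634/√(79/2) = 0.4192.

d ≈ 0.419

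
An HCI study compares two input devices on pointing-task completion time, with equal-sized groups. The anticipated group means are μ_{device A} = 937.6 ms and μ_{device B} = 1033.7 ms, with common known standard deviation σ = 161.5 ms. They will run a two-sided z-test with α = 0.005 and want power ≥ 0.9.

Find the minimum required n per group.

Standardized effect: d = |μ_{device A} − μ_{device B}| / σ = |937.6 − 1033.7| / 161.5 = 0.5950
For power 0.9 need Φ(δ − z_{0.0025}) = 0.9, so δ = z_{0.0025} + z_{0.10} = 2.807 + 1.282 = 4.089.
(For δ > 0 the lower-tail rejection region contributes negligibly to power, so the one-term inversion is standard.)
δ = d·√(n/2) ⇒ n = 2(δ/d)² = 2 × (4.089 / 0.5950)² = 94.42.
Round up to the next whole unit.

n = 95 per group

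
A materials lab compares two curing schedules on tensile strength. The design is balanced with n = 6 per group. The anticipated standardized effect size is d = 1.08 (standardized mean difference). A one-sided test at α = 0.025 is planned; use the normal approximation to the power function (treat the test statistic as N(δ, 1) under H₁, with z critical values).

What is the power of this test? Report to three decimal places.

Noncentrality parameter: δ = d·√(n/2) = 1.08 × √(6/2) = 1.8706
Critical value for a one-sided test at α = 0.025: z_α = 1.960.
Power = P(Z > 1.960 − δ) = Φ(-0.089) = 0.4644.

Power ≈ 0.464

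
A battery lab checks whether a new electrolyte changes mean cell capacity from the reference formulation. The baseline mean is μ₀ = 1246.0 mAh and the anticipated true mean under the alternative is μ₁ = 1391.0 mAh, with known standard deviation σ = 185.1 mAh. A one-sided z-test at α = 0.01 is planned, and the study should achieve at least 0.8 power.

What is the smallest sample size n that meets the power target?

n = 17

Standardized effect: d = |μ₁ − μ₀| / σ = |1391.0 − 1246.0| / 185.1 = 0.7834
Set Φ(δ − 2.326) = 0.8; then δ − 2.326 = Φ⁻¹(0.8) = 0.842, giving δ = 3.168.
δ = d·√n ⇒ n = (δ/d)² = (3.168 / 0.7834)² = 16.35.
Rounding up, n = 17.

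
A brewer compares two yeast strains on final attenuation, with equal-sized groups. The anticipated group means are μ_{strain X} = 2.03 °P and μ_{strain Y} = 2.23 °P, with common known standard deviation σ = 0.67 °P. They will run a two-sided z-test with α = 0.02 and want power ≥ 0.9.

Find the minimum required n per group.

n = 293 per group

Standardized effect: d = |μ_{strain X} − μ_{strain Y}| / σ = |2.03 − 2.23| / 0.67 = 0.2985
For power 0.9 need Φ(δ − z_{0.01}) = 0.9, so δ = z_{0.01} + z_{0.10} = 2.326 + 1.282 = 3.608.
(The Φ(−δ − z_{α/2}) term is vanishingly small for δ > 0 and is dropped in the standard sample-size formula.)
δ = d·√(n/2) ⇒ n = 2(δ/d)² = 2 × (3.608 / 0.2985)² = 292.17.
Rounding up, n = 293 per group.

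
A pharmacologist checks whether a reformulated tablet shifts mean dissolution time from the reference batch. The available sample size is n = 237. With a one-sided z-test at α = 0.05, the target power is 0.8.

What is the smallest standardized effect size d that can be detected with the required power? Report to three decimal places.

Required noncentrality: δ = z_{0.05} + z_{0.20} = 1.645 + 0.842 = 2.486.
δ = d·√n ⇒ d = δ/√n = 2.486/√237 = 0.1615.

d ≈ 0.162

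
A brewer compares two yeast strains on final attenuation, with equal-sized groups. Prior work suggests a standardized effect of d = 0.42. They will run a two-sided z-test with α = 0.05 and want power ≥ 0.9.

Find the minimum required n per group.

n = 120 per group

For power 0.9 need Φ(δ − z_{0.025}) = 0.9, so δ = z_{0.025} + z_{0.10} = 1.960 + 1.282 = 3.242.
(For δ > 0 the lower-tail rejection region contributes negligibly to power, so the one-term inversion is standard.)
δ = d·√(n/2) ⇒ n = 2(δ/d)² = 2 × (3.242 / 0.42)² = 119.13.
Round up to the next whole unit.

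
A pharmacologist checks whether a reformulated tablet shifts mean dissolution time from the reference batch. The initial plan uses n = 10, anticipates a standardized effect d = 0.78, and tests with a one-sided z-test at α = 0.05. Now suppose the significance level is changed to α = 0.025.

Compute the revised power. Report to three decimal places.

δ = d·√n = 0.78 × √10 = 2.4666 (unchanged). New critical value: z_{0.025} = 1.960.
Revised power = P(Z > 1.960 − δ) = Φ(0.507) = 0.6938.

Power ≈ 0.694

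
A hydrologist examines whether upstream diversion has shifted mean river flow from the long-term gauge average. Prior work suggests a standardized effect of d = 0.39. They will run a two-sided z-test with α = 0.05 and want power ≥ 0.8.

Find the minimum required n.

For power 0.8 need Φ(δ − z_{0.025}) = 0.8, so δ = z_{0.025} + z_{0.20} = 1.960 + 0.842 = 2.802.
(For δ > 0 the lower-tail rejection region contributes negligibly to power, so the one-term inversion is standard.)
δ = d·√n ⇒ n = (δ/d)² = (2.802 / 0.39)² = 51.60.
Rounding up, n = 52.

n = 52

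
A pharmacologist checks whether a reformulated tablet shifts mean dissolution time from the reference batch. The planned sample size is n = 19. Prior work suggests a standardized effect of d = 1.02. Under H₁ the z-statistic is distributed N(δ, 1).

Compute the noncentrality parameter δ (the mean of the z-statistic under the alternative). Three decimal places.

δ = d·√n = 1.02 × √19 = 4.4461

δ ≈ 4.446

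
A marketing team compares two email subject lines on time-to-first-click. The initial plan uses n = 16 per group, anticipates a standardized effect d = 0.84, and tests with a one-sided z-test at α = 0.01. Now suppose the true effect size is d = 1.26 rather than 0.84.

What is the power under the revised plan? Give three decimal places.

Power ≈ 0.892

With d = 1.26: δ = d·√(n/2) = 1.26 × √(16/2) = 3.5638. Critical value z_{0.01} = 2.326.
Revised power = Φ(δ − 2.326) = Φ(1.237) = 0.8920.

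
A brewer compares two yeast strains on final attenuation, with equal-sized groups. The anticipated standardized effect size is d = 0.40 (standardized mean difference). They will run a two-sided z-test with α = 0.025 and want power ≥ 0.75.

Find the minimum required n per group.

n = 107 per group

For power 0.75 need Φ(δ − z_{0.0125}) = 0.75, so δ = z_{0.0125} + z_{0.25} = 2.241 + 0.674 = 2.916.
(The Φ(−δ − z_{α/2}) term is vanishingly small for δ > 0 and is dropped in the standard sample-size formula.)
δ = d·√(n/2) ⇒ n = 2(δ/d)² = 2 × (2.916 / 0.40)² = 106.28.
Rounding up, n = 107 per group.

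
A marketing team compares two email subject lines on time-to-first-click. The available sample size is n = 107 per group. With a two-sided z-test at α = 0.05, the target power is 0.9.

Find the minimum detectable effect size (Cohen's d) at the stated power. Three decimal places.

Need Φ(δ − 1.960) = 0.9, so δ = 1.960 + 1.282 = 3.242.
(Lower-tail contribution to power is negligible for δ > 0.)
δ = d·√(n/2) ⇒ d = δ/√(n/2) = 3.242/√(107/2) = 0.4432.

d ≈ 0.443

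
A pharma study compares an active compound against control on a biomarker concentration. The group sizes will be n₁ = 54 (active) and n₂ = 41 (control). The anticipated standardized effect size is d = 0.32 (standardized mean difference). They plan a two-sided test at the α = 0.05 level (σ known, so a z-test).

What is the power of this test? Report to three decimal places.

Power ≈ 0.339

Noncentrality parameter: δ = d / √(1/n₁ + 1/n₂) = 0.32 / √(1/54 + 1/41) = 1.5448
Two-sided α = 0.05 → critical value z_{0.025} = 1.960.
Power = Φ(δ − 1.960) + Φ(−δ − 1.960) = Φ(-0.415) + Φ(-3.505) = 0.3390 + 0.0002 = 0.3392.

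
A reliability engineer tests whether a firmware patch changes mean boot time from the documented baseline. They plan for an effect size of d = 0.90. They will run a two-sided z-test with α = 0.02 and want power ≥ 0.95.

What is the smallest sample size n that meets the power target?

For power 0.95 need Φ(δ − z_{0.01}) = 0.95, so δ = z_{0.01} + z_{0.05} = 2.326 + 1.645 = 3.971.
(For δ > 0 the lower-tail rejection region contributes negligibly to power, so the one-term inversion is standard.)
δ = d·√n ⇒ n = (δ/d)² = (3.971 / 0.90)² = 19.47.
Rounding up, n = 20.

n = 20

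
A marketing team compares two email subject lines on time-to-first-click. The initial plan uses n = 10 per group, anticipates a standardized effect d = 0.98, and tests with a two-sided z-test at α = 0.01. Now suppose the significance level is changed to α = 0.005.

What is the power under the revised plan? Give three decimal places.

δ = d·√(n/2) = 0.98 × √(10/2) = 2.1913 (unchanged). New critical value: z_{0.0025} = 2.807.
Revised power = Φ(δ − 2.807) + Φ(−δ − 2.807) = Φ(-0.616) + Φ(-4.998) = 0.2691 + 0.0000 = 0.2691.

Power ≈ 0.269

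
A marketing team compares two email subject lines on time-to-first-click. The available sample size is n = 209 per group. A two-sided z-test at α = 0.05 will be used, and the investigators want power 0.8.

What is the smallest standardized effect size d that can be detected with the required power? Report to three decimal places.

Need Φ(δ − 1.960) = 0.8, so δ = 1.960 + 0.842 = 2.802.
(Lower-tail contribution to power is negligible for δ > 0.)
δ = d·√(n/2) ⇒ d = δ/√(n/2) = 2.802/√(209/2) = 0.2741.

d ≈ 0.274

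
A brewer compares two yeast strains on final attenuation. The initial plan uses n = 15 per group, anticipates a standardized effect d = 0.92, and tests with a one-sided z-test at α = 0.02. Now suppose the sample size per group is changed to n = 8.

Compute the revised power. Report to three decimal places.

With n = 8 per group: δ = d·√(n/2) = 0.92 × √(8/2) = 1.8400. Critical value z_{0.02} = 2.054.
Revised power = P(Z > 2.054 − δ) = Φ(-0.214) = 0.4154.

Power ≈ 0.415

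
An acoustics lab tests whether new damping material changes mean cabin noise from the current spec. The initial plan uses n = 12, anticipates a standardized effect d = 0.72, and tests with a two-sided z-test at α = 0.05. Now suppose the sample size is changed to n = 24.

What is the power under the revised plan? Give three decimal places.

Power ≈ 0.941

With n = 24: δ = d·√n = 0.72 × √24 = 3.5273. Critical value z_{0.025} = 1.960.
Revised power = Φ(δ − 1.960) + Φ(−δ − 1.960) = Φ(1.567) + Φ(-5.487) = 0.9415 + 0.0000 = 0.9415.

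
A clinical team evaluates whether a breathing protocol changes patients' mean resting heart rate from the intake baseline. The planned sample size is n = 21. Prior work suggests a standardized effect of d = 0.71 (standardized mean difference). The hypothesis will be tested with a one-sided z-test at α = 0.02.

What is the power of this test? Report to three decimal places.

Power ≈ 0.885

Noncentrality parameter: δ = d·√n = 0.71 × √21 = 3.2536
Critical value for a one-sided test at α = 0.02: z_α = 2.054.
Power = P(Z > 2.054 − δ) = Φ(1.200) = 0.8849.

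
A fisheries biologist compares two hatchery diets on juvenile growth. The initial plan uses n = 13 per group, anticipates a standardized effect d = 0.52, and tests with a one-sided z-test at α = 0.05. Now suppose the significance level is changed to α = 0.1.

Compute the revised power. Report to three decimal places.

δ = d·√(n/2) = 0.52 × √(13/2) = 1.3257 (unchanged). New critical value: z_{0.1} = 1.282.
Revised power = P(Z > 1.282 − δ) = Φ(0.044) = 0.5176.

Power ≈ 0.518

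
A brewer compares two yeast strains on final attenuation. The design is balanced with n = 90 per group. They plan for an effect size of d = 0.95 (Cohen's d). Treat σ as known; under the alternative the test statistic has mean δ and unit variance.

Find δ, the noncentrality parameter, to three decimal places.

δ ≈ 6.373

δ = d·√(n/2) = 0.95 × √(90/2) = 6.3728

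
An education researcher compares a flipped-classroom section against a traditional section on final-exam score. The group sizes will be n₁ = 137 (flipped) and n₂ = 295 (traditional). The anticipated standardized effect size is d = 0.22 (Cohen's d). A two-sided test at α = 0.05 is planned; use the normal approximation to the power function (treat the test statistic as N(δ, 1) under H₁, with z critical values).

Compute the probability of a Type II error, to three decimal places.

Noncentrality parameter: δ = d / √(1/n₁ + 1/n₂) = 0.22 / √(1/137 + 1/295) = 2.1279
Critical value for a two-sided test at α = 0.05: z_{α/2} = 1.960.
Power = Φ(δ − 1.960) + Φ(−δ − 1.960) = Φ(0.168) + Φ(-4.088) = 0.5667 + 0.0000 = 0.5667.
Type II error: β = 1 − power = 1 − 0.5667 = 0.4333.

β ≈ 0.433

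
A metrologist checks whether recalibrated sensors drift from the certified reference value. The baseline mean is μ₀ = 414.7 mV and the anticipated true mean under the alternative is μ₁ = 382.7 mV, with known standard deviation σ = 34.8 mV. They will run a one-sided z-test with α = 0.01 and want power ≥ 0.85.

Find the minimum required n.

Standardized effect: d = |μ₁ − μ₀| / σ = |382.7 − 414.7| / 34.8 = 0.9195
For power 0.85 need Φ(δ − z_{0.01}) = 0.85, so δ = z_{0.01} + z_{0.15} = 2.326 + 1.036 = 3.363.
δ = d·√n ⇒ n = (δ/d)² = (3.363 / 0.9195)² = 13.37.
Round up to the next whole unit.

n = 14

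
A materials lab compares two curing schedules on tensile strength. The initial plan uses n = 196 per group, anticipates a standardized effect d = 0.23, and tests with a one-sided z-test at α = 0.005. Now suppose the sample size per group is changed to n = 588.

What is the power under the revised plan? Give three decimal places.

Power ≈ 0.914

With n = 588 per group: δ = d·√(n/2) = 0.23 × √(588/2) = 3.9437. Critical value z_{0.005} = 2.576.
Revised power = Φ(δ − 2.576) = Φ(1.368) = 0.9143.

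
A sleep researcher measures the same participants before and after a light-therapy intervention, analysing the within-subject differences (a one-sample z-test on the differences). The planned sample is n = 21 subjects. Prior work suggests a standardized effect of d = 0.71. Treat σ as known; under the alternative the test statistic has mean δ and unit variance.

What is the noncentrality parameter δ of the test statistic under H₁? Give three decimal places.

δ = d·√n = 0.71 × √21 = 3.2536

δ ≈ 3.254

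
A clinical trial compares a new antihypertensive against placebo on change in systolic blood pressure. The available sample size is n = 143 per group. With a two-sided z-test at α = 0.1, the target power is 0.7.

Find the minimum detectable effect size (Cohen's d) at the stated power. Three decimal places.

Required noncentrality: δ = z_{0.05} + z_{0.30} = 1.645 + 0.524 = 2.169.
(Lower-tail contribution to power is negligible for δ > 0.)
δ = d·√(n/2) ⇒ d = δ/√(n/2) = 2.169/√(143/2) = 0.2565.

d ≈ 0.257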